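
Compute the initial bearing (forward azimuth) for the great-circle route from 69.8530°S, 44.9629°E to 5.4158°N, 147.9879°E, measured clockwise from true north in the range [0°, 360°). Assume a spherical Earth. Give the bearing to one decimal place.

Δλ = 147.9879 − 44.9629 = 103.0250°.
θ = atan2( sin Δλ · cos φ₂ , cos φ₁ · sin φ₂ − sin φ₁ · cos φ₂ · cos Δλ )
  = atan2(0.96992, -0.17813) = 100.407° → normalised to [0°, 360°): 100.407°.

100.4°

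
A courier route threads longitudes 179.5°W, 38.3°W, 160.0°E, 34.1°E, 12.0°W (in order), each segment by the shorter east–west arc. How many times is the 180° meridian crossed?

Leg 1: -179.5° → -38.3°, shortest Δλ = 141.2° (east) — does not cross 180°.
Leg 2: -38.3° → +160.0°, shortest Δλ = -161.7° (west) — crosses 180°.
Leg 3: +160.0° → +34.1°, shortest Δλ = -125.9° (west) — does not cross 180°.
Leg 4: +34.1° → -12.0°, shortest Δλ = -46.1° (west) — does not cross 180°.
Total crossings: 1.

1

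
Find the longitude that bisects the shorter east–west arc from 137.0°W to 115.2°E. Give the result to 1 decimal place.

169.1°E

Signed shortest Δλ from -137.0° to +115.2° is -107.8°.
Midpoint longitude = -137.0° + (-107.8°)/2 = -137.0° − 53.9° = -190.9°.
Normalise into (−180°, 180°]: +169.1°.
(The naïve average (-137.0 + +115.2)/2 = -10.9° is on the wrong side of the globe.)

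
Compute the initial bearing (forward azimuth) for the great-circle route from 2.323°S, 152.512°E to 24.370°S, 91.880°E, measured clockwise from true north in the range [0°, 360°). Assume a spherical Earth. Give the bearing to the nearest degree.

Δλ = 91.880 − 152.512 = -60.632°.
θ = atan2( sin Δλ · cos φ₂ , cos φ₁ · sin φ₂ − sin φ₁ · cos φ₂ · cos Δλ )
  = atan2(-0.79384, -0.39418) = -116.407° → normalised to [0°, 360°): 243.593°.

244°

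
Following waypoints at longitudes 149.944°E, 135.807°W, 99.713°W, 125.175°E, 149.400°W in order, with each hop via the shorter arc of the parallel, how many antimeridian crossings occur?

3

Leg 1: +149.944° → -135.807°, shortest Δλ = 74.249° (east) — crosses 180°.
Leg 2: -135.807° → -99.713°, shortest Δλ = 36.094° (east) — does not cross 180°.
Leg 3: -99.713° → +125.175°, shortest Δλ = -135.112° (west) — crosses 180°.
Leg 4: +125.175° → -149.400°, shortest Δλ = 85.425° (east) — crosses 180°.
Total crossings: 3.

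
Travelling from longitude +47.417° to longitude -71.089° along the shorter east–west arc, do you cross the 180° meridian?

No

Signed shortest Δλ = ((-71.089 − 47.417 + 180) mod 360) − 180 = -118.506°.
Going west by 118.506° from +47.417° reaches -71.089° without touching 180°.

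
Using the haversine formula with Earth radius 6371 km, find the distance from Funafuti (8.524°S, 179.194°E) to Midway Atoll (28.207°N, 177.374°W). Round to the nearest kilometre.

4101 km

Δλ = -177.374 − 179.194 = -356.568°; wrapped into (−180°, 180°]: 3.432°.
Δφ = 28.207 − -8.524 = 36.731°.
a = sin²(Δφ/2) + cos φ₁ · cos φ₂ · sin²(Δλ/2) = 0.100055.
c = 2·atan2(√a, √(1−a)) = 0.64369 rad → d = 6371·c ≈ 4100.92 km.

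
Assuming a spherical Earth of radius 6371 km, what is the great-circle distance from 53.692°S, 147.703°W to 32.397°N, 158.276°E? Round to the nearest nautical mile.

Δλ = 158.276 − -147.703 = 305.979°; wrapped into (−180°, 180°]: -54.021°.
Δφ = 32.397 − -53.692 = 86.089°.
a = sin²(Δφ/2) + cos φ₁ · cos φ₂ · sin²(Δλ/2) = 0.569017.
c = 2·atan2(√a, √(1−a)) = 1.70927 rad → d = 6371·c ≈ 10889.78 km ≈ 5880.01 nmi.

5880 nmi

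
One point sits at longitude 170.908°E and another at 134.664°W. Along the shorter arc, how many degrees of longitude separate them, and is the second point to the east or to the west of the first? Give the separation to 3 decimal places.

54.428° east

Raw difference: -134.664 − 170.908 = -305.572°.
Normalise into (−180°, 180°]: -305.572° + 360° = 54.428°.
Positive ⇒ the second point lies to the east; separation 54.428°.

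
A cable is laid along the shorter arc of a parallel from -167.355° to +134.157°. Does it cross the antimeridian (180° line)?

Naïve |134.157 − -167.355| = 301.512° > 180°, so the shorter arc goes the other way round — across 180°.
Signed shortest Δλ = ((134.157 − -167.355 + 180) mod 360) − 180 = -58.488°.
Going west by 58.488° from -167.355° passes through 180° before reaching +134.157°.

Yes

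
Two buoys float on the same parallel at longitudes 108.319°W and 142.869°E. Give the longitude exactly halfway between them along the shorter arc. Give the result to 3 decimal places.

Signed shortest Δλ from -108.319° to +142.869° is -108.812°.
Midpoint longitude = -108.319° + (-108.812°)/2 = -108.319° − 54.406° = -162.725°.
(The naïve average (-108.319 + +142.869)/2 = 17.275° is on the wrong side of the globe.)

162.725°W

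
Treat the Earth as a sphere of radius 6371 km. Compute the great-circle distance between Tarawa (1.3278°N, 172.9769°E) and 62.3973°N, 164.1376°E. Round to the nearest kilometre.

6831 km

Δλ = 164.1376 − 172.9769 = -8.8393°.
Δφ = 62.3973 − 1.3278 = 61.0695°.
a = sin²(Δφ/2) + cos φ₁ · cos φ₂ · sin²(Δλ/2) = 0.260877.
c = 2·atan2(√a, √(1−a)) = 1.07214 rad → d = 6371·c ≈ 6830.60 km.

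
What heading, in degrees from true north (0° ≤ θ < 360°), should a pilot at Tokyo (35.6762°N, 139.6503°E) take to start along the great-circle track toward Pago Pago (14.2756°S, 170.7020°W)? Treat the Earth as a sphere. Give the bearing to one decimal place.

127.5°

Δλ = -170.7020 − 139.6503 = -310.3523°; wrapped into (−180°, 180°]: 49.6477°.
θ = atan2( sin Δλ · cos φ₂ , cos φ₁ · sin φ₂ − sin φ₁ · cos φ₂ · cos Δλ )
  = atan2(0.73855, -0.56626) = 127.478° → normalised to [0°, 360°): 127.478°.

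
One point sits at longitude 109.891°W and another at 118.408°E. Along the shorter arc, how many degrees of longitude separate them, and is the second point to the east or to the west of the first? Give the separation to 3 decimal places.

131.701° west

Raw difference: 118.408 − -109.891 = 228.299°.
Normalise into (−180°, 180°]: 228.299° − 360° = -131.701°.
Negative ⇒ the second point lies to the west; separation 131.701°.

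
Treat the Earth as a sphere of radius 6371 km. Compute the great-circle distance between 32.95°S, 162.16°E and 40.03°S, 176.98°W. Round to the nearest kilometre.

Δλ = -176.98 − 162.16 = -339.14°; wrapped into (−180°, 180°]: 20.86°.
Δφ = -40.03 − -32.95 = -7.08°.
a = sin²(Δφ/2) + cos φ₁ · cos φ₂ · sin²(Δλ/2) = 0.024871.
c = 2·atan2(√a, √(1−a)) = 0.31673 rad → d = 6371·c ≈ 2017.89 km.

2018 km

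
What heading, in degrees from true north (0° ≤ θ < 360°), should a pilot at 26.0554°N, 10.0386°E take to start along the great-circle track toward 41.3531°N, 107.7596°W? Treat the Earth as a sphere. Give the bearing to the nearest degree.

Δλ = -107.7596 − 10.0386 = -117.7982°.
θ = atan2( sin Δλ · cos φ₂ , cos φ₁ · sin φ₂ − sin φ₁ · cos φ₂ · cos Δλ )
  = atan2(-0.66402, 0.74732) = -41.622° → normalised to [0°, 360°): 318.378°.

318°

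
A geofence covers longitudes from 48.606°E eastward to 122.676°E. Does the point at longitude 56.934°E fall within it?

Band width going east from +48.606° to +122.676°: ((122.676 − 48.606) mod 360) = 74.070°.
Offset of +56.934° east of the west edge: ((56.934 − 48.606) mod 360) = 8.328°.
8.328° ≤ 74.070° ⇒ inside.

Yes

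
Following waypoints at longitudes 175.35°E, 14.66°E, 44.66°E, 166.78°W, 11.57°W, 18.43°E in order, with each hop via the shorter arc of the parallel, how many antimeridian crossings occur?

1

Leg 1: +175.35° → +14.66°, shortest Δλ = -160.69° (west) — does not cross 180°.
Leg 2: +14.66° → +44.66°, shortest Δλ = 30.0° (east) — does not cross 180°.
Leg 3: +44.66° → -166.78°, shortest Δλ = 148.56° (east) — crosses 180°.
Leg 4: -166.78° → -11.57°, shortest Δλ = 155.21° (east) — does not cross 180°.
Leg 5: -11.57° → +18.43°, shortest Δλ = 30.0° (east) — does not cross 180°.
Total crossings: 1.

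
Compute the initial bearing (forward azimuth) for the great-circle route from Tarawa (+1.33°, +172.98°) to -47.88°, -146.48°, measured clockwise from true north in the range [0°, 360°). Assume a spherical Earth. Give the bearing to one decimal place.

149.9°

Δλ = -146.48 − 172.98 = -319.46°; wrapped into (−180°, 180°]: 40.54°.
θ = atan2( sin Δλ · cos φ₂ , cos φ₁ · sin φ₂ − sin φ₁ · cos φ₂ · cos Δλ )
  = atan2(0.43593, -0.75337) = 149.945° → normalised to [0°, 360°): 149.945°.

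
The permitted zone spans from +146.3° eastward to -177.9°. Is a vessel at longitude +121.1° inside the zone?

No

Band width going east from +146.3° to -177.9°: ((-177.9 − 146.3) mod 360) = 35.8°.
Offset of +121.1° east of the west edge: ((121.1 − 146.3) mod 360) = 334.8°.
334.8° > 35.8° ⇒ outside.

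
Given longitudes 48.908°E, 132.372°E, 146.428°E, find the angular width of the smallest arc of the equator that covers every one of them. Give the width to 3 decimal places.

Sort the longitudes: +48.908°, +132.372°, +146.428°.
Eastward gaps between consecutive values (wrapping around): 83.464°, 14.056°, 262.480°.
Largest gap = 262.480° ⇒ minimal covering band is its complement: 360° − 262.480° = 97.520°.
Band runs from +48.908° eastward to +146.428°.

97.520°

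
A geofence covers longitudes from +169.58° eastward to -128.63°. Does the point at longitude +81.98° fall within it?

No

Band width going east from +169.58° to -128.63°: ((-128.63 − 169.58) mod 360) = 61.79°.
Offset of +81.98° east of the west edge: ((81.98 − 169.58) mod 360) = 272.40°.
272.40° > 61.79° ⇒ outside.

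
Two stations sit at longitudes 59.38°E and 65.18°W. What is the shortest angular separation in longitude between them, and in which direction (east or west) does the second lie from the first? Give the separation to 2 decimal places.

124.56° west

Raw difference: -65.18 − 59.38 = -124.56°.
Normalise into (−180°, 180°]: -124.56° stays -124.56°.
Negative ⇒ the second point lies to the west; separation 124.56°.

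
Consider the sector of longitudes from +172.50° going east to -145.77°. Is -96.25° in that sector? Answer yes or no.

No

Band width going east from +172.50° to -145.77°: ((-145.77 − 172.50) mod 360) = 41.73°.
Offset of -96.25° east of the west edge: ((-96.25 − 172.50) mod 360) = 91.25°.
91.25° > 41.73° ⇒ outside.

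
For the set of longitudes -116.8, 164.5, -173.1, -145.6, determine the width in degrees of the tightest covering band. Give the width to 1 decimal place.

Sort the longitudes: -173.1°, -145.6°, -116.8°, +164.5°.
Eastward gaps between consecutive values (wrapping around): 27.5°, 28.8°, 281.3°, 22.4°.
Largest gap = 281.3° ⇒ minimal covering band is its complement: 360° − 281.3° = 78.7°.
Band runs from +164.5° eastward to -116.8°, crossing the antimeridian.

78.7°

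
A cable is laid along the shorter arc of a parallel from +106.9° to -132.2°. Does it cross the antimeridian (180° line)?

Naïve |-132.2 − 106.9| = 239.1° > 180°, so the shorter arc goes the other way round — across 180°.
Signed shortest Δλ = ((-132.2 − 106.9 + 180) mod 360) − 180 = 120.9°.
Going east by 120.9° from +106.9° passes through 180° before reaching -132.2°.

Yes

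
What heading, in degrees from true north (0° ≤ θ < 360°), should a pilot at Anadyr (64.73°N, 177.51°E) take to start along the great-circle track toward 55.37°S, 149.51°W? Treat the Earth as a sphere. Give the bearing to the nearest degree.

158°

Δλ = -149.51 − 177.51 = -327.02°; wrapped into (−180°, 180°]: 32.98°.
θ = atan2( sin Δλ · cos φ₂ , cos φ₁ · sin φ₂ − sin φ₁ · cos φ₂ · cos Δλ )
  = atan2(0.30934, -0.78234) = 158.426° → normalised to [0°, 360°): 158.426°.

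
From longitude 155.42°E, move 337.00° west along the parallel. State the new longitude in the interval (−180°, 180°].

Start at +155.42°; shift −337.00° → -181.58°.
-181.58° lies outside (−180°, 180°]; add 360° → +178.42°.

178.42°E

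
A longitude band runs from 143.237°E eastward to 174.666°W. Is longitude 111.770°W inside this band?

Band width going east from +143.237° to -174.666°: ((-174.666 − 143.237) mod 360) = 42.097°.
Offset of -111.770° east of the west edge: ((-111.770 − 143.237) mod 360) = 104.993°.
104.993° > 42.097° ⇒ outside.

No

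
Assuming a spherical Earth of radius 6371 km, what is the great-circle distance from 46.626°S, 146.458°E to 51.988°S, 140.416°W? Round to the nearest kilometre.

Δλ = -140.416 − 146.458 = -286.874°; wrapped into (−180°, 180°]: 73.126°.
Δφ = -51.988 − -46.626 = -5.362°.
a = sin²(Δφ/2) + cos φ₁ · cos φ₂ · sin²(Δλ/2) = 0.152269.
c = 2·atan2(√a, √(1−a)) = 0.80173 rad → d = 6371·c ≈ 5107.85 km.

5108 km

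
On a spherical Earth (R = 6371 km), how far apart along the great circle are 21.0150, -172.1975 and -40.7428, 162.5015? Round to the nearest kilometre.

Δλ = 162.5015 − -172.1975 = 334.6990°; wrapped into (−180°, 180°]: -25.3010°.
Δφ = -40.7428 − 21.0150 = -61.7578°.
a = sin²(Δφ/2) + cos φ₁ · cos φ₂ · sin²(Δλ/2) = 0.297322.
c = 2·atan2(√a, √(1−a)) = 1.15343 rad → d = 6371·c ≈ 7348.49 km.

7348 km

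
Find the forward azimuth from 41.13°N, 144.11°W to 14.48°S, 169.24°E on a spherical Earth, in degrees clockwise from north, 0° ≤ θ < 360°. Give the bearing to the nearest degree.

Δλ = 169.24 − -144.11 = 313.35°; wrapped into (−180°, 180°]: -46.65°.
θ = atan2( sin Δλ · cos φ₂ , cos φ₁ · sin φ₂ − sin φ₁ · cos φ₂ · cos Δλ )
  = atan2(-0.70408, -0.62552) = -131.619° → normalised to [0°, 360°): 228.381°.

228°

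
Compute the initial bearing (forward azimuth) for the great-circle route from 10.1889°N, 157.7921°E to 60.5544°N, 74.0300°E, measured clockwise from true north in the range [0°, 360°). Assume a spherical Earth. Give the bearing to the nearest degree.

Δλ = 74.0300 − 157.7921 = -83.7621°.
θ = atan2( sin Δλ · cos φ₂ , cos φ₁ · sin φ₂ − sin φ₁ · cos φ₂ · cos Δλ )
  = atan2(-0.48869, 0.84764) = -29.965° → normalised to [0°, 360°): 330.035°.

330°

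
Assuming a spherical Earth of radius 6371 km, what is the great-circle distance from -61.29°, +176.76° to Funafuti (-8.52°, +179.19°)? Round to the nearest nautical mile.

Δλ = 179.19 − 176.76 = 2.43°.
Δφ = -8.52 − -61.29 = 52.77°.
a = sin²(Δφ/2) + cos φ₁ · cos φ₂ · sin²(Δλ/2) = 0.197706.
c = 2·atan2(√a, √(1−a)) = 0.92155 rad → d = 6371·c ≈ 5871.17 km ≈ 3170.18 nmi.

3170 nmi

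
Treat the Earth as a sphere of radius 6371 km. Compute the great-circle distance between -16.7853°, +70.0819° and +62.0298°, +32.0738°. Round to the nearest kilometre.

9377 km

Δλ = 32.0738 − 70.0819 = -38.0081°.
Δφ = 62.0298 − -16.7853 = 78.8151°.
a = sin²(Δφ/2) + cos φ₁ · cos φ₂ · sin²(Δλ/2) = 0.450626.
c = 2·atan2(√a, √(1−a)) = 1.47189 rad → d = 6371·c ≈ 9377.40 km.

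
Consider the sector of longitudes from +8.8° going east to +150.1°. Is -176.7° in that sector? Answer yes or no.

No

Band width going east from +8.8° to +150.1°: ((150.1 − 8.8) mod 360) = 141.3°.
Offset of -176.7° east of the west edge: ((-176.7 − 8.8) mod 360) = 174.5°.
174.5° > 141.3° ⇒ outside.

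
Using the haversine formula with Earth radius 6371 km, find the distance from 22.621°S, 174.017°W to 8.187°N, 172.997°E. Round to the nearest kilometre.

Δλ = 172.997 − -174.017 = 347.014°; wrapped into (−180°, 180°]: -12.986°.
Δφ = 8.187 − -22.621 = 30.808°.
a = sin²(Δφ/2) + cos φ₁ · cos φ₂ · sin²(Δλ/2) = 0.082239.
c = 2·atan2(√a, √(1−a)) = 0.58172 rad → d = 6371·c ≈ 3706.11 km.

3706 km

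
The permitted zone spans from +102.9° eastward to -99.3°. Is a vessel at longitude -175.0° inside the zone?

Yes

Band width going east from +102.9° to -99.3°: ((-99.3 − 102.9) mod 360) = 157.8°.
Offset of -175.0° east of the west edge: ((-175.0 − 102.9) mod 360) = 82.1°.
82.1° ≤ 157.8° ⇒ inside.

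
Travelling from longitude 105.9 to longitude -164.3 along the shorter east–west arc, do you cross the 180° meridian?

Yes

Naïve |-164.3 − 105.9| = 270.2° > 180°, so the shorter arc goes the other way round — across 180°.
Signed shortest Δλ = ((-164.3 − 105.9 + 180) mod 360) − 180 = 89.8°.
Going east by 89.8° from +105.9° passes through 180° before reaching -164.3°.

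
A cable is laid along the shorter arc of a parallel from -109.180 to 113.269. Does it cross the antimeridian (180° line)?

Yes

Naïve |113.269 − -109.180| = 222.449° > 180°, so the shorter arc goes the other way round — across 180°.
Signed shortest Δλ = ((113.269 − -109.180 + 180) mod 360) − 180 = -137.551°.
Going west by 137.551° from -109.180° passes through 180° before reaching +113.269°.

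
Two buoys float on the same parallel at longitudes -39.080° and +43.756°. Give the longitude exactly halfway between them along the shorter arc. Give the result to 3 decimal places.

Signed shortest Δλ from -39.080° to +43.756° is +82.836°.
Midpoint longitude = -39.080° + (+82.836°)/2 = -39.080° + 41.418° = +2.338°.

+2.338°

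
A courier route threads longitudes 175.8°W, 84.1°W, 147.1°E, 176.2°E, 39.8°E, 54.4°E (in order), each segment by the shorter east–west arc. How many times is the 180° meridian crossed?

Leg 1: -175.8° → -84.1°, shortest Δλ = 91.7° (east) — does not cross 180°.
Leg 2: -84.1° → +147.1°, shortest Δλ = -128.8° (west) — crosses 180°.
Leg 3: +147.1° → +176.2°, shortest Δλ = 29.1° (east) — does not cross 180°.
Leg 4: +176.2° → +39.8°, shortest Δλ = -136.4° (west) — does not cross 180°.
Leg 5: +39.8° → +54.4°, shortest Δλ = 14.6° (east) — does not cross 180°.
Total crossings: 1.

1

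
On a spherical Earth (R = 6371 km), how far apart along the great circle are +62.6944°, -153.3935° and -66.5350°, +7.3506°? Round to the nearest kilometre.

19008 km

Δλ = 7.3506 − -153.3935 = 160.7441°.
Δφ = -66.5350 − 62.6944 = -129.2294°.
a = sin²(Δφ/2) + cos φ₁ · cos φ₂ · sin²(Δλ/2) = 0.993768.
c = 2·atan2(√a, √(1−a)) = 2.98354 rad → d = 6371·c ≈ 19008.11 km.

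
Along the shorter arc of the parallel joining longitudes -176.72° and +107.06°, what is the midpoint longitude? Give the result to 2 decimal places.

+145.17°

Signed shortest Δλ from -176.72° to +107.06° is -76.22°.
Midpoint longitude = -176.72° + (-76.22°)/2 = -176.72° − 38.11° = -214.83°.
Normalise into (−180°, 180°]: +145.17°.
(The naïve average (-176.72 + +107.06)/2 = -34.83° is on the wrong side of the globe.)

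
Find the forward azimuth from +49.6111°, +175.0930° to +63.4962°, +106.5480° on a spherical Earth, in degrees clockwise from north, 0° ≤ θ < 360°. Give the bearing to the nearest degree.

318°

Δλ = 106.5480 − 175.0930 = -68.5450°.
θ = atan2( sin Δλ · cos φ₂ , cos φ₁ · sin φ₂ − sin φ₁ · cos φ₂ · cos Δλ )
  = atan2(-0.41533, 0.45555) = -42.356° → normalised to [0°, 360°): 317.644°.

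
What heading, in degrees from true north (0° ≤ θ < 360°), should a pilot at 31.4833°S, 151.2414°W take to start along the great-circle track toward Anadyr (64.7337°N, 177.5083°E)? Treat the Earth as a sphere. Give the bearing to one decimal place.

Δλ = 177.5083 − -151.2414 = 328.7497°; wrapped into (−180°, 180°]: -31.2503°.
θ = atan2( sin Δλ · cos φ₂ , cos φ₁ · sin φ₂ − sin φ₁ · cos φ₂ · cos Δλ )
  = atan2(-0.22143, 0.96178) = -12.965° → normalised to [0°, 360°): 347.035°.

347.0°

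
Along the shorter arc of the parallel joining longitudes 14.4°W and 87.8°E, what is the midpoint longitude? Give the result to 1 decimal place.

Signed shortest Δλ from -14.4° to +87.8° is +102.2°.
Midpoint longitude = -14.4° + (+102.2°)/2 = -14.4° + 51.1° = +36.7°.

36.7°E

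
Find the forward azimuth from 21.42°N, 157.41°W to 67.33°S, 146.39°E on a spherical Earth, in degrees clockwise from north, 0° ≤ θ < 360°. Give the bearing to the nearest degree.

Δλ = 146.39 − -157.41 = 303.80°; wrapped into (−180°, 180°]: -56.20°.
θ = atan2( sin Δλ · cos φ₂ , cos φ₁ · sin φ₂ − sin φ₁ · cos φ₂ · cos Δλ )
  = atan2(-0.32028, -0.93731) = -161.135° → normalised to [0°, 360°): 198.865°.

199°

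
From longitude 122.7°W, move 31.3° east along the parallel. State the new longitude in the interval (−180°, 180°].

91.4°W

Start at -122.7°; shift +31.3° → -91.4°.
-91.4° already lies in (−180°, 180°].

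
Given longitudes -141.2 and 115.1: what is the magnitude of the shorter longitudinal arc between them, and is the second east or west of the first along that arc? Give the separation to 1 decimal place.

Raw difference: 115.1 − -141.2 = 256.3°.
Normalise into (−180°, 180°]: 256.3° − 360° = -103.7°.
Negative ⇒ the second point lies to the west; separation 103.7°.

103.7° west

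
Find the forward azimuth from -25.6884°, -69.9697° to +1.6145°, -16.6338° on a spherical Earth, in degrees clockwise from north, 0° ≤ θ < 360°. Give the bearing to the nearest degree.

70°

Δλ = -16.6338 − -69.9697 = 53.3359°.
θ = atan2( sin Δλ · cos φ₂ , cos φ₁ · sin φ₂ − sin φ₁ · cos φ₂ · cos Δλ )
  = atan2(0.80183, 0.28413) = 70.488° → normalised to [0°, 360°): 70.488°.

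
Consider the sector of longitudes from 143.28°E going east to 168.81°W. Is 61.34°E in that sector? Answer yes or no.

No

Band width going east from +143.28° to -168.81°: ((-168.81 − 143.28) mod 360) = 47.91°.
Offset of +61.34° east of the west edge: ((61.34 − 143.28) mod 360) = 278.06°.
278.06° > 47.91° ⇒ outside.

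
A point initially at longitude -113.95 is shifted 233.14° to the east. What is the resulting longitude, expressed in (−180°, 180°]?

+119.19°

Start at -113.95°; shift +233.14° → +119.19°.
+119.19° already lies in (−180°, 180°].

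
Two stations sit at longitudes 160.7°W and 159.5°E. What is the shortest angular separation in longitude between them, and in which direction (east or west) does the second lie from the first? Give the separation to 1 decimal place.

Raw difference: 159.5 − -160.7 = 320.2°.
Normalise into (−180°, 180°]: 320.2° − 360° = -39.8°.
Negative ⇒ the second point lies to the west; separation 39.8°.

39.8° west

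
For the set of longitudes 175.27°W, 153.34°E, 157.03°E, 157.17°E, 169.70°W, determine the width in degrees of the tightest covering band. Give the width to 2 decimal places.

36.96°

Sort the longitudes: -175.27°, -169.70°, +153.34°, +157.03°, +157.17°.
Eastward gaps between consecutive values (wrapping around): 5.57°, 323.04°, 3.69°, 0.14°, 27.56°.
Largest gap = 323.04° ⇒ minimal covering band is its complement: 360° − 323.04° = 36.96°.
Band runs from +153.34° eastward to -169.70°, crossing the antimeridian.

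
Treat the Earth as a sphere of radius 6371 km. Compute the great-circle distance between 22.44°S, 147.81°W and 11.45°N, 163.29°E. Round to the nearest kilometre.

6526 km

Δλ = 163.29 − -147.81 = 311.10°; wrapped into (−180°, 180°]: -48.90°.
Δφ = 11.45 − -22.44 = 33.89°.
a = sin²(Δφ/2) + cos φ₁ · cos φ₂ · sin²(Δλ/2) = 0.240135.
c = 2·atan2(√a, √(1−a)) = 1.02426 rad → d = 6371·c ≈ 6525.56 km.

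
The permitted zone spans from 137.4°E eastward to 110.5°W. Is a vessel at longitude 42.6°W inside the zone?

No

Band width going east from +137.4° to -110.5°: ((-110.5 − 137.4) mod 360) = 112.1°.
Offset of -42.6° east of the west edge: ((-42.6 − 137.4) mod 360) = 180.0°.
180.0° > 112.1° ⇒ outside.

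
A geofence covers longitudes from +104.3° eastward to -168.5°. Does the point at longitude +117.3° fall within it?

Band width going east from +104.3° to -168.5°: ((-168.5 − 104.3) mod 360) = 87.2°.
Offset of +117.3° east of the west edge: ((117.3 − 104.3) mod 360) = 13.0°.
13.0° ≤ 87.2° ⇒ inside.

Yes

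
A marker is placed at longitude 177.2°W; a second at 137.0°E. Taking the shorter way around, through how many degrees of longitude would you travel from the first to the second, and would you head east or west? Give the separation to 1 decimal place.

45.8° west

Raw difference: 137.0 − -177.2 = 314.2°.
Normalise into (−180°, 180°]: 314.2° − 360° = -45.8°.
Negative ⇒ the second point lies to the west; separation 45.8°.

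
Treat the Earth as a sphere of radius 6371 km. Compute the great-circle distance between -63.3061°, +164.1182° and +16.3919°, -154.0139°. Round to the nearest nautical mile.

Δλ = -154.0139 − 164.1182 = -318.1321°; wrapped into (−180°, 180°]: 41.8679°.
Δφ = 16.3919 − -63.3061 = 79.6980°.
a = sin²(Δφ/2) + cos φ₁ · cos φ₂ · sin²(Δλ/2) = 0.465597.
c = 2·atan2(√a, √(1−a)) = 1.50194 rad → d = 6371·c ≈ 9568.84 km ≈ 5166.76 nmi.

5167 nmi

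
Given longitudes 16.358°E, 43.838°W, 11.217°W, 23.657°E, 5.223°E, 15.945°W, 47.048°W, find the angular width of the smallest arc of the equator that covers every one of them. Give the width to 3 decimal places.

Sort the longitudes: -47.048°, -43.838°, -15.945°, -11.217°, +5.223°, +16.358°, +23.657°.
Eastward gaps between consecutive values (wrapping around): 3.210°, 27.893°, 4.728°, 16.440°, 11.135°, 7.299°, 289.295°.
Largest gap = 289.295° ⇒ minimal covering band is its complement: 360° − 289.295° = 70.705°.
Band runs from -47.048° eastward to +23.657°.

70.705°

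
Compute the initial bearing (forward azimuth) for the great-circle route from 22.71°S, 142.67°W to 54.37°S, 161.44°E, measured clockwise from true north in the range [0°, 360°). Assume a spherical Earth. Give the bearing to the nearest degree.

218°

Δλ = 161.44 − -142.67 = 304.11°; wrapped into (−180°, 180°]: -55.89°.
θ = atan2( sin Δλ · cos φ₂ , cos φ₁ · sin φ₂ − sin φ₁ · cos φ₂ · cos Δλ )
  = atan2(-0.48233, -0.62366) = -142.282° → normalised to [0°, 360°): 217.718°.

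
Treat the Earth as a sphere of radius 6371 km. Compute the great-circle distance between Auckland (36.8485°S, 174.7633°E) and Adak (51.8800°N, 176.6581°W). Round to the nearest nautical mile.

Δλ = -176.6581 − 174.7633 = -351.4214°; wrapped into (−180°, 180°]: 8.5786°.
Δφ = 51.8800 − -36.8485 = 88.7285°.
a = sin²(Δφ/2) + cos φ₁ · cos φ₂ · sin²(Δλ/2) = 0.491668.
c = 2·atan2(√a, √(1−a)) = 1.55413 rad → d = 6371·c ≈ 9901.38 km ≈ 5346.32 nmi.

5346 nmi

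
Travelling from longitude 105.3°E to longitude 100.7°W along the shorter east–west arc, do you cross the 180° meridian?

Yes

Naïve |-100.7 − 105.3| = 206.0° > 180°, so the shorter arc goes the other way round — across 180°.
Signed shortest Δλ = ((-100.7 − 105.3 + 180) mod 360) − 180 = 154.0°.
Going east by 154.0° from +105.3° passes through 180° before reaching -100.7°.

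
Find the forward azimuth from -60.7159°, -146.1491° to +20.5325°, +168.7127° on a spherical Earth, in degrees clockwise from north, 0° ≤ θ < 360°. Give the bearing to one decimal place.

Δλ = 168.7127 − -146.1491 = 314.8618°; wrapped into (−180°, 180°]: -45.1382°.
θ = atan2( sin Δλ · cos φ₂ , cos φ₁ · sin φ₂ − sin φ₁ · cos φ₂ · cos Δλ )
  = atan2(-0.66378, 0.74773) = -41.596° → normalised to [0°, 360°): 318.404°.

318.4°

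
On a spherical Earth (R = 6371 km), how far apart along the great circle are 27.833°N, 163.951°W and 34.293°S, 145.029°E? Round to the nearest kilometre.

8747 km

Δλ = 145.029 − -163.951 = 308.980°; wrapped into (−180°, 180°]: -51.020°.
Δφ = -34.293 − 27.833 = -62.126°.
a = sin²(Δφ/2) + cos φ₁ · cos φ₂ · sin²(Δλ/2) = 0.401742.
c = 2·atan2(√a, √(1−a)) = 1.37299 rad → d = 6371·c ≈ 8747.34 km.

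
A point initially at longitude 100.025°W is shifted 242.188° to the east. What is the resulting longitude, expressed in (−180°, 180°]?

Start at -100.025°; shift +242.188° → +142.163°.
+142.163° already lies in (−180°, 180°].

142.163°E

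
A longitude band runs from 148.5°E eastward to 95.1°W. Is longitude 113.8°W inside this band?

Band width going east from +148.5° to -95.1°: ((-95.1 − 148.5) mod 360) = 116.4°.
Offset of -113.8° east of the west edge: ((-113.8 − 148.5) mod 360) = 97.7°.
97.7° ≤ 116.4° ⇒ inside.

Yes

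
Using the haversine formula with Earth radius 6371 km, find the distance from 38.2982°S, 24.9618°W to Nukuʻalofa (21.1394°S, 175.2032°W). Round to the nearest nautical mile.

Δλ = -175.2032 − -24.9618 = -150.2414°.
Δφ = -21.1394 − -38.2982 = 17.1588°.
a = sin²(Δφ/2) + cos φ₁ · cos φ₂ · sin²(Δλ/2) = 0.705973.
c = 2·atan2(√a, √(1−a)) = 1.99538 rad → d = 6371·c ≈ 12712.60 km ≈ 6864.25 nmi.

6864 nmi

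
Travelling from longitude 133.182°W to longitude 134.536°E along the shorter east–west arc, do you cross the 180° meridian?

Naïve |134.536 − -133.182| = 267.718° > 180°, so the shorter arc goes the other way round — across 180°.
Signed shortest Δλ = ((134.536 − -133.182 + 180) mod 360) − 180 = -92.282°.
Going west by 92.282° from -133.182° passes through 180° before reaching +134.536°.

Yes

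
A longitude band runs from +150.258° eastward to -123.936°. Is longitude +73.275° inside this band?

No

Band width going east from +150.258° to -123.936°: ((-123.936 − 150.258) mod 360) = 85.806°.
Offset of +73.275° east of the west edge: ((73.275 − 150.258) mod 360) = 283.017°.
283.017° > 85.806° ⇒ outside.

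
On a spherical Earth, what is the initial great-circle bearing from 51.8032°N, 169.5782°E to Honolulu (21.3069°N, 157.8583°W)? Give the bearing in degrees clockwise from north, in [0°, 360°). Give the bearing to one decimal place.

Δλ = -157.8583 − 169.5782 = -327.4365°; wrapped into (−180°, 180°]: 32.5635°.
θ = atan2( sin Δλ · cos φ₂ , cos φ₁ · sin φ₂ − sin φ₁ · cos φ₂ · cos Δλ )
  = atan2(0.50144, -0.39238) = 128.043° → normalised to [0°, 360°): 128.043°.

128.0°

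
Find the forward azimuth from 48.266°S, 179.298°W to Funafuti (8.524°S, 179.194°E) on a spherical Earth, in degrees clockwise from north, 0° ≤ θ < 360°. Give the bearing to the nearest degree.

Δλ = 179.194 − -179.298 = 358.492°; wrapped into (−180°, 180°]: -1.508°.
θ = atan2( sin Δλ · cos φ₂ , cos φ₁ · sin φ₂ − sin φ₁ · cos φ₂ · cos Δλ )
  = atan2(-0.02603, 0.63908) = -2.332° → normalised to [0°, 360°): 357.668°.

358°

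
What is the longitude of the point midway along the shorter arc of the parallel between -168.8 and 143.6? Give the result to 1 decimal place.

+167.4°

Signed shortest Δλ from -168.8° to +143.6° is -47.6°.
Midpoint longitude = -168.8° + (-47.6°)/2 = -168.8° − 23.8° = -192.6°.
Normalise into (−180°, 180°]: +167.4°.
(The naïve average (-168.8 + +143.6)/2 = -12.6° is on the wrong side of the globe.)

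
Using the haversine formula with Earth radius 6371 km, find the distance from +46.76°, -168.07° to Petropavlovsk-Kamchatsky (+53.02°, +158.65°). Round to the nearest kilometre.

2459 km

Δλ = 158.65 − -168.07 = 326.72°; wrapped into (−180°, 180°]: -33.28°.
Δφ = 53.02 − 46.76 = 6.26°.
a = sin²(Δφ/2) + cos φ₁ · cos φ₂ · sin²(Δλ/2) = 0.036773.
c = 2·atan2(√a, √(1−a)) = 0.38591 rad → d = 6371·c ≈ 2458.66 km.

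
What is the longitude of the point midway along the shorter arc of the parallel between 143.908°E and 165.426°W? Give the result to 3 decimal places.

Signed shortest Δλ from +143.908° to -165.426° is +50.666°.
Midpoint longitude = +143.908° + (+50.666°)/2 = +143.908° + 25.333° = +169.241°.
(The naïve average (+143.908 + -165.426)/2 = -10.759° is on the wrong side of the globe.)

169.241°E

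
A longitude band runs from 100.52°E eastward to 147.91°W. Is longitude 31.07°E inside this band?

No

Band width going east from +100.52° to -147.91°: ((-147.91 − 100.52) mod 360) = 111.57°.
Offset of +31.07° east of the west edge: ((31.07 − 100.52) mod 360) = 290.55°.
290.55° > 111.57° ⇒ outside.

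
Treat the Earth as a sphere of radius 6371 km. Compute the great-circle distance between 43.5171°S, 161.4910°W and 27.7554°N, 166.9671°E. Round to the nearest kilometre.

8553 km

Δλ = 166.9671 − -161.4910 = 328.4581°; wrapped into (−180°, 180°]: -31.5419°.
Δφ = 27.7554 − -43.5171 = 71.2725°.
a = sin²(Δφ/2) + cos φ₁ · cos φ₂ · sin²(Δλ/2) = 0.386872.
c = 2·atan2(√a, √(1−a)) = 1.34256 rad → d = 6371·c ≈ 8553.47 km.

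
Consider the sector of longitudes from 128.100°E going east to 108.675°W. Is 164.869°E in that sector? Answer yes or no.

Band width going east from +128.100° to -108.675°: ((-108.675 − 128.100) mod 360) = 123.225°.
Offset of +164.869° east of the west edge: ((164.869 − 128.100) mod 360) = 36.769°.
36.769° ≤ 123.225° ⇒ inside.

Yes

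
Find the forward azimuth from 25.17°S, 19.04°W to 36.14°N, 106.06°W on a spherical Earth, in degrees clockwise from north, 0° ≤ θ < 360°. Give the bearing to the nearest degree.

Δλ = -106.06 − -19.04 = -87.02°.
θ = atan2( sin Δλ · cos φ₂ , cos φ₁ · sin φ₂ − sin φ₁ · cos φ₂ · cos Δλ )
  = atan2(-0.80649, 0.55162) = -55.629° → normalised to [0°, 360°): 304.371°.

304°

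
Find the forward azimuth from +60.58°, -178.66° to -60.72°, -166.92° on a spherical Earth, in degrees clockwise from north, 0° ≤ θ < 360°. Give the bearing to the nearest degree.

173°

Δλ = -166.92 − -178.66 = 11.74°.
θ = atan2( sin Δλ · cos φ₂ , cos φ₁ · sin φ₂ − sin φ₁ · cos φ₂ · cos Δλ )
  = atan2(0.09951, -0.84555) = 173.288° → normalised to [0°, 360°): 173.288°.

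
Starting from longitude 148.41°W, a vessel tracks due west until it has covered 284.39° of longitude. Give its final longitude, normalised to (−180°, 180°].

Start at -148.41°; shift −284.39° → -432.80°.
-432.80° lies outside (−180°, 180°]; add 360° → -72.80°.

72.80°W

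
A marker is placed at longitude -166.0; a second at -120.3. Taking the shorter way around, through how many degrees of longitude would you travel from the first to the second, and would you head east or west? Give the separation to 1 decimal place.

Raw difference: -120.3 − -166.0 = 45.7°.
Normalise into (−180°, 180°]: 45.7° stays 45.7°.
Positive ⇒ the second point lies to the east; separation 45.7°.

45.7° east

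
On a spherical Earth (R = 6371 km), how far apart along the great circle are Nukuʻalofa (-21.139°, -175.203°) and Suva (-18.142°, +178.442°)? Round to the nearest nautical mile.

402 nmi

Δλ = 178.442 − -175.203 = 353.645°; wrapped into (−180°, 180°]: -6.355°.
Δφ = -18.142 − -21.139 = 2.997°.
a = sin²(Δφ/2) + cos φ₁ · cos φ₂ · sin²(Δλ/2) = 0.003407.
c = 2·atan2(√a, √(1−a)) = 0.11681 rad → d = 6371·c ≈ 744.18 km ≈ 401.82 nmi.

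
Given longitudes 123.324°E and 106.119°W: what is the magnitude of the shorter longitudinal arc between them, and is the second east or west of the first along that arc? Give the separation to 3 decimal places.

Raw difference: -106.119 − 123.324 = -229.443°.
Normalise into (−180°, 180°]: -229.443° + 360° = 130.557°.
Positive ⇒ the second point lies to the east; separation 130.557°.

130.557° east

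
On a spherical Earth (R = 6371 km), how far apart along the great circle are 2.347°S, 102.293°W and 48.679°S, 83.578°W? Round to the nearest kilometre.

Δλ = -83.578 − -102.293 = 18.715°.
Δφ = -48.679 − -2.347 = -46.332°.
a = sin²(Δφ/2) + cos φ₁ · cos φ₂ · sin²(Δλ/2) = 0.172202.
c = 2·atan2(√a, √(1−a)) = 0.85582 rad → d = 6371·c ≈ 5452.45 km.

5452 km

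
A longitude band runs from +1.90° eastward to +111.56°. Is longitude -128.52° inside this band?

Band width going east from +1.90° to +111.56°: ((111.56 − 1.90) mod 360) = 109.66°.
Offset of -128.52° east of the west edge: ((-128.52 − 1.90) mod 360) = 229.58°.
229.58° > 109.66° ⇒ outside.

No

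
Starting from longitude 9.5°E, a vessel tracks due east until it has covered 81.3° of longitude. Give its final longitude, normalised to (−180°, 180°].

Start at +9.5°; shift +81.3° → +90.8°.
+90.8° already lies in (−180°, 180°].

90.8°E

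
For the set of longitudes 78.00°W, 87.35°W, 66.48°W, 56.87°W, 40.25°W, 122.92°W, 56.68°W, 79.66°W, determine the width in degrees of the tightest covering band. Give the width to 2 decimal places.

82.67°

Sort the longitudes: -122.92°, -87.35°, -79.66°, -78.00°, -66.48°, -56.87°, -56.68°, -40.25°.
Eastward gaps between consecutive values (wrapping around): 35.57°, 7.69°, 1.66°, 11.52°, 9.61°, 0.19°, 16.43°, 277.33°.
Largest gap = 277.33° ⇒ minimal covering band is its complement: 360° − 277.33° = 82.67°.
Band runs from -122.92° eastward to -40.25°.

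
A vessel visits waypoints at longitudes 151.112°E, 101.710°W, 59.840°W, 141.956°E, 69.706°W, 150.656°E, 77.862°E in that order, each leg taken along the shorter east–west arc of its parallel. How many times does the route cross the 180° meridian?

4

Leg 1: +151.112° → -101.710°, shortest Δλ = 107.178° (east) — crosses 180°.
Leg 2: -101.710° → -59.840°, shortest Δλ = 41.87° (east) — does not cross 180°.
Leg 3: -59.840° → +141.956°, shortest Δλ = -158.204° (west) — crosses 180°.
Leg 4: +141.956° → -69.706°, shortest Δλ = 148.338° (east) — crosses 180°.
Leg 5: -69.706° → +150.656°, shortest Δλ = -139.638° (west) — crosses 180°.
Leg 6: +150.656° → +77.862°, shortest Δλ = -72.794° (west) — does not cross 180°.
Total crossings: 4.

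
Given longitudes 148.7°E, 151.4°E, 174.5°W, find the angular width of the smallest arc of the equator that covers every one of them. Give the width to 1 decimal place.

36.8°

Sort the longitudes: -174.5°, +148.7°, +151.4°.
Eastward gaps between consecutive values (wrapping around): 323.2°, 2.7°, 34.1°.
Largest gap = 323.2° ⇒ minimal covering band is its complement: 360° − 323.2° = 36.8°.
Band runs from +148.7° eastward to -174.5°, crossing the antimeridian.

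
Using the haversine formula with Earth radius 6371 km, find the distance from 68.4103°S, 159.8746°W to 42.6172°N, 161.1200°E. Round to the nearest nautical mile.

6892 nmi

Δλ = 161.1200 − -159.8746 = 320.9946°; wrapped into (−180°, 180°]: -39.0054°.
Δφ = 42.6172 − -68.4103 = 111.0275°.
a = sin²(Δφ/2) + cos φ₁ · cos φ₂ · sin²(Δλ/2) = 0.709588.
c = 2·atan2(√a, √(1−a)) = 2.00333 rad → d = 6371·c ≈ 12763.24 km ≈ 6891.60 nmi.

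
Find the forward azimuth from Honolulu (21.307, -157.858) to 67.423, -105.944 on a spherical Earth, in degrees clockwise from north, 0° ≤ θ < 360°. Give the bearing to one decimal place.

21.3°

Δλ = -105.944 − -157.858 = 51.914°.
θ = atan2( sin Δλ · cos φ₂ , cos φ₁ · sin φ₂ − sin φ₁ · cos φ₂ · cos Δλ )
  = atan2(0.30218, 0.77420) = 21.322° → normalised to [0°, 360°): 21.322°.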